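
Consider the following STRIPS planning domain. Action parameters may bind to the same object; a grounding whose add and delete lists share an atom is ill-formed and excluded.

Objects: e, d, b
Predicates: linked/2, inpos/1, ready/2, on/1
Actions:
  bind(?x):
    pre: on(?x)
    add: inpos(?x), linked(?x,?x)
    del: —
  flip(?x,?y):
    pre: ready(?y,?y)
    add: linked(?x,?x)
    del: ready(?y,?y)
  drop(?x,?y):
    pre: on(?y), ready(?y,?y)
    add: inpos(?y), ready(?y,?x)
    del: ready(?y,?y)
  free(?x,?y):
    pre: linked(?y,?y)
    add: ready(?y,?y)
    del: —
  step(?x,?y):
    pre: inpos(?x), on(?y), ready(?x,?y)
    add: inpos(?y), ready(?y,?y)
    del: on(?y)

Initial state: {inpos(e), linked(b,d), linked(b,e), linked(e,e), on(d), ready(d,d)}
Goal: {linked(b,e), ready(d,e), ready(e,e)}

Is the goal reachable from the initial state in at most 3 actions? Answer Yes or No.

1. drop(e,d)  →  {inpos(d), inpos(e), linked(b,d), linked(b,e), linked(e,e), on(d), ready(d,e)}
2. free(e,e)  →  {inpos(d), inpos(e), linked(b,d), linked(b,e), linked(e,e), on(d), ready(d,e), ready(e,e)}
optimal plan length = 2; 2 ≤ 3

Yes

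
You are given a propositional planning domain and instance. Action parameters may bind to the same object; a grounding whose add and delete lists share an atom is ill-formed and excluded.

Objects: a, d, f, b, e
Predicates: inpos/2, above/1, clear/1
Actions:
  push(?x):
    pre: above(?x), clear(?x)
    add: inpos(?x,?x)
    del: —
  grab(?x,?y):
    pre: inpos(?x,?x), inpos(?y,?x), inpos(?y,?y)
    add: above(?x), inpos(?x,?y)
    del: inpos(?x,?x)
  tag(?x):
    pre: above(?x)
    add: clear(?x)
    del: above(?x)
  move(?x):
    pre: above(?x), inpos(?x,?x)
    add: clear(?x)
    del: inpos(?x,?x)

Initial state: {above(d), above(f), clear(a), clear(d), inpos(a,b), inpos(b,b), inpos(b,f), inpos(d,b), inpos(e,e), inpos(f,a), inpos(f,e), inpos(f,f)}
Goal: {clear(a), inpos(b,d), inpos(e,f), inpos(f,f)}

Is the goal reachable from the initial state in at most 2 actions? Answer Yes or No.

No

1. push(d)  →  {above(d), above(f), clear(a), clear(d), inpos(a,b), inpos(b,b), inpos(b,f), inpos(d,b), inpos(d,d), inpos(e,e), inpos(f,a), inpos(f,e), inpos(f,f)}
2. grab(b,d)  →  {above(b), above(d), above(f), clear(a), clear(d), inpos(a,b), inpos(b,d), inpos(b,f), inpos(d,b), inpos(d,d), inpos(e,e), inpos(f,a), inpos(f,e), inpos(f,f)}
3. grab(e,f)  →  {above(b), above(d), above(e), above(f), clear(a), clear(d), inpos(a,b), inpos(b,d), inpos(b,f), inpos(d,b), inpos(d,d), inpos(e,f), inpos(f,a), inpos(f,e), inpos(f,f)}
optimal plan length = 3; 3 > 2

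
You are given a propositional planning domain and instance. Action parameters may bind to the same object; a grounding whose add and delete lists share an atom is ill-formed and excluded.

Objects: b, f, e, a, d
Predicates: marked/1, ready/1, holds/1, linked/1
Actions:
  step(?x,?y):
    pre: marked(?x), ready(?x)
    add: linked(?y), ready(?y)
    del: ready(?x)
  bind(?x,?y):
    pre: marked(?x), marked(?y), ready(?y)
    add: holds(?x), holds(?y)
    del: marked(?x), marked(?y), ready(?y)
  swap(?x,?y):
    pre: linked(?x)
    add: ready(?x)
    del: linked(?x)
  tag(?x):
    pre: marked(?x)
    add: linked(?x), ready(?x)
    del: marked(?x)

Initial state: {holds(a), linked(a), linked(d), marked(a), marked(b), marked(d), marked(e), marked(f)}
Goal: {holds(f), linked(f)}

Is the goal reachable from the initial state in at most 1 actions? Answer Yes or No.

1. swap(a,b)  →  {holds(a), linked(d), marked(a), marked(b), marked(d), marked(e), marked(f), ready(a)}
2. step(a,f)  →  {holds(a), linked(d), linked(f), marked(a), marked(b), marked(d), marked(e), marked(f), ready(f)}
3. bind(b,f)  →  {holds(a), holds(b), holds(f), linked(d), linked(f), marked(a), marked(d), marked(e)}
optimal plan length = 3; 3 > 1

No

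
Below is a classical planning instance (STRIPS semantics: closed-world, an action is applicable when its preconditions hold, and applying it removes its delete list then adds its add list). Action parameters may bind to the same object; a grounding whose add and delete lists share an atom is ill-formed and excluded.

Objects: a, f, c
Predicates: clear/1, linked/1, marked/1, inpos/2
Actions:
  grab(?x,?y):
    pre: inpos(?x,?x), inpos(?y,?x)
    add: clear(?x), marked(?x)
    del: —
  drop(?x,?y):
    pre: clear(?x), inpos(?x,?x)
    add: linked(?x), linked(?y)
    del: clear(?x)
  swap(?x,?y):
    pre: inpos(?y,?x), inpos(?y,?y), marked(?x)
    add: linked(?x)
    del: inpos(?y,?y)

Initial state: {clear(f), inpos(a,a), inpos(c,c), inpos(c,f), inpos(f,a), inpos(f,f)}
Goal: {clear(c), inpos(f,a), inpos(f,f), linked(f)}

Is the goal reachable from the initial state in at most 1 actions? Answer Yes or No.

1. grab(c,c)  →  {clear(c), clear(f), inpos(a,a), inpos(c,c), inpos(c,f), inpos(f,a), inpos(f,f), marked(c)}
2. drop(f,a)  →  {clear(c), inpos(a,a), inpos(c,c), inpos(c,f), inpos(f,a), inpos(f,f), linked(a), linked(f), marked(c)}
optimal plan length = 2; 2 > 1

No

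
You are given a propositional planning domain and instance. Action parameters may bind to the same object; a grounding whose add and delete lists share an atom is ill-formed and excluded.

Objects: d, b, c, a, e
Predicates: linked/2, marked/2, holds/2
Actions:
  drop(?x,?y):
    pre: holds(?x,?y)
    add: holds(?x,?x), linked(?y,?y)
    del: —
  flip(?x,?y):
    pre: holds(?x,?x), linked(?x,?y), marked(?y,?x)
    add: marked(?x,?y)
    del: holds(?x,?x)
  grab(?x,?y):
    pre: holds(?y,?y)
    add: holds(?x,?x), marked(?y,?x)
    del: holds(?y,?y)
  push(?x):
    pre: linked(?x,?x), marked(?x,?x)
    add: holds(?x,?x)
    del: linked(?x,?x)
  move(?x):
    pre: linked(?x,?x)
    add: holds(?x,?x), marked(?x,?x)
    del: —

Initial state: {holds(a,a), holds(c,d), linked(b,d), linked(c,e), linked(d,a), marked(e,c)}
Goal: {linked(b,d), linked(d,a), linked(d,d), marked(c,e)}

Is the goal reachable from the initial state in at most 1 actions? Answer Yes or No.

No

1. drop(c,d)  →  {holds(a,a), holds(c,c), holds(c,d), linked(b,d), linked(c,e), linked(d,a), linked(d,d), marked(e,c)}
2. flip(c,e)  →  {holds(a,a), holds(c,d), linked(b,d), linked(c,e), linked(d,a), linked(d,d), marked(c,e), marked(e,c)}
optimal plan length = 2; 2 > 1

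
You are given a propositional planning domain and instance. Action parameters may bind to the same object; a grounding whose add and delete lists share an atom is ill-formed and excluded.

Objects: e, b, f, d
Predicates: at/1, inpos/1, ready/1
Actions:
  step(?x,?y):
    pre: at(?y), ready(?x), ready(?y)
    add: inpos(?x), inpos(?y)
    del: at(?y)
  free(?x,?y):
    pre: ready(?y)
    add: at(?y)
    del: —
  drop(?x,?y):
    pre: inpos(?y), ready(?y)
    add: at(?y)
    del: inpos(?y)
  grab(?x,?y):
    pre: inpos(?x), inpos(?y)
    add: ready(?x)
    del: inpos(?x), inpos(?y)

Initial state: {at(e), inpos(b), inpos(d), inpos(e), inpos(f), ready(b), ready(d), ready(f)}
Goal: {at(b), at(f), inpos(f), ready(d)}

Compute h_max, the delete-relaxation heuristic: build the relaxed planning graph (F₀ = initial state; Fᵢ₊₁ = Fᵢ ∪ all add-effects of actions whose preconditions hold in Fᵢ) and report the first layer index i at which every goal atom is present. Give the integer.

F0 = init (8 atoms)
F1 = F0 ∪ {at(b), at(d), at(f), ready(e)}  (12 atoms)
goal ⊆ F1  ⇒  h_max = 1

1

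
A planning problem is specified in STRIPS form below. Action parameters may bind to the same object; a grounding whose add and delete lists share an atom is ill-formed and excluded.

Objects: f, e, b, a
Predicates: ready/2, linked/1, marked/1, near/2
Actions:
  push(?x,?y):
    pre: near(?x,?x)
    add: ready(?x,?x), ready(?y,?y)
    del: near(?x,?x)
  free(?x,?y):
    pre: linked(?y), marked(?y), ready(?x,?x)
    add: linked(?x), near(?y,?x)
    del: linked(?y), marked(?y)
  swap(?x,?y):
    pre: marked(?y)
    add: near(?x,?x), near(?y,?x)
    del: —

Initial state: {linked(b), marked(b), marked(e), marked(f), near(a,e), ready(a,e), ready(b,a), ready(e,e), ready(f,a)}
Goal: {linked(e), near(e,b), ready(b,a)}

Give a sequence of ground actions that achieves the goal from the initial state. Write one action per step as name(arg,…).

free(e,b); swap(b,e)

1. free(e,b)  →  {linked(e), marked(e), marked(f), near(a,e), near(b,e), ready(a,e), ready(b,a), ready(e,e), ready(f,a)}
2. swap(b,e)  →  {linked(e), marked(e), marked(f), near(a,e), near(b,b), near(b,e), near(e,b), ready(a,e), ready(b,a), ready(e,e), ready(f,a)}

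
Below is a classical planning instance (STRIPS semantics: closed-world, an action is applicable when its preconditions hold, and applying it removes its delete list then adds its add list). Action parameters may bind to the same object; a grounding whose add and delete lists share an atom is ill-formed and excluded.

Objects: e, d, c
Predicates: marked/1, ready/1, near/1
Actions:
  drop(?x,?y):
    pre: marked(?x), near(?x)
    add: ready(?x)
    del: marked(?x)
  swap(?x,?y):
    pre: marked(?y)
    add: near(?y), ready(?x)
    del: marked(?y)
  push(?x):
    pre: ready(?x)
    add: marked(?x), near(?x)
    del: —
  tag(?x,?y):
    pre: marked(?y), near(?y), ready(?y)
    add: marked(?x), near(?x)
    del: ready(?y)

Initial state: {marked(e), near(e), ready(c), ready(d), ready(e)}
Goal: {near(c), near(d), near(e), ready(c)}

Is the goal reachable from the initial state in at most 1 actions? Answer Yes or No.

1. push(d)  →  {marked(d), marked(e), near(d), near(e), ready(c), ready(d), ready(e)}
2. push(c)  →  {marked(c), marked(d), marked(e), near(c), near(d), near(e), ready(c), ready(d), ready(e)}
optimal plan length = 2; 2 > 1

No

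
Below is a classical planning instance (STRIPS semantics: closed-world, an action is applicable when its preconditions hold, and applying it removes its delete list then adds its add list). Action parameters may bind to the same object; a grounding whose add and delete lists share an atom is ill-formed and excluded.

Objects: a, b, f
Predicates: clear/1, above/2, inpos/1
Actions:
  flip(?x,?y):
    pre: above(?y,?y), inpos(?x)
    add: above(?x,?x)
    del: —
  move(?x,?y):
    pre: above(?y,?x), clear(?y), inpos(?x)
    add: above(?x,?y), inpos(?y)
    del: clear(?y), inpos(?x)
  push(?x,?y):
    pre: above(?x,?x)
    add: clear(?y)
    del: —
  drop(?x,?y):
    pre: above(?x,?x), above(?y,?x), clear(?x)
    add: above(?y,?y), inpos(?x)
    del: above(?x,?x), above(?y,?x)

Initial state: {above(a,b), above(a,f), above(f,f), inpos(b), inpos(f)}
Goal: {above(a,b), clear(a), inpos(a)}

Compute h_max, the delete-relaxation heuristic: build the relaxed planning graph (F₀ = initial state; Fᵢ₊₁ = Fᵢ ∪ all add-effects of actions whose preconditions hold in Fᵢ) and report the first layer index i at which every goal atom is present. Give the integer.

2

F0 = init (5 atoms)
F1 = F0 ∪ {above(b,b), clear(a), clear(b), clear(f)}  (9 atoms)
F2 = F1 ∪ {above(a,a), above(b,a), above(f,a), inpos(a)}  (13 atoms)
goal ⊆ F2  ⇒  h_max = 2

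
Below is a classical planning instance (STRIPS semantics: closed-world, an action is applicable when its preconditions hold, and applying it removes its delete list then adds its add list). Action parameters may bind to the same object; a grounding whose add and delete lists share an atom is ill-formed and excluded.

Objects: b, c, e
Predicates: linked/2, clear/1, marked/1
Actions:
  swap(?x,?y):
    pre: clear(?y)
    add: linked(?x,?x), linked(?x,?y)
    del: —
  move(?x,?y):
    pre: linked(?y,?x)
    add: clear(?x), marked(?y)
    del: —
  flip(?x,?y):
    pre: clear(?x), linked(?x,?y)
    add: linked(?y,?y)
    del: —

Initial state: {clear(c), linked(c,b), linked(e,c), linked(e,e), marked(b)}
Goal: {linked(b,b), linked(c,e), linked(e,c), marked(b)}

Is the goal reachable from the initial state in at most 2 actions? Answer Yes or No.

No

1. swap(b,c)  →  {clear(c), linked(b,b), linked(b,c), linked(c,b), linked(e,c), linked(e,e), marked(b)}
2. move(e,e)  →  {clear(c), clear(e), linked(b,b), linked(b,c), linked(c,b), linked(e,c), linked(e,e), marked(b), marked(e)}
3. swap(c,e)  →  {clear(c), clear(e), linked(b,b), linked(b,c), linked(c,b), linked(c,c), linked(c,e), linked(e,c), linked(e,e), marked(b), marked(e)}
optimal plan length = 3; 3 > 2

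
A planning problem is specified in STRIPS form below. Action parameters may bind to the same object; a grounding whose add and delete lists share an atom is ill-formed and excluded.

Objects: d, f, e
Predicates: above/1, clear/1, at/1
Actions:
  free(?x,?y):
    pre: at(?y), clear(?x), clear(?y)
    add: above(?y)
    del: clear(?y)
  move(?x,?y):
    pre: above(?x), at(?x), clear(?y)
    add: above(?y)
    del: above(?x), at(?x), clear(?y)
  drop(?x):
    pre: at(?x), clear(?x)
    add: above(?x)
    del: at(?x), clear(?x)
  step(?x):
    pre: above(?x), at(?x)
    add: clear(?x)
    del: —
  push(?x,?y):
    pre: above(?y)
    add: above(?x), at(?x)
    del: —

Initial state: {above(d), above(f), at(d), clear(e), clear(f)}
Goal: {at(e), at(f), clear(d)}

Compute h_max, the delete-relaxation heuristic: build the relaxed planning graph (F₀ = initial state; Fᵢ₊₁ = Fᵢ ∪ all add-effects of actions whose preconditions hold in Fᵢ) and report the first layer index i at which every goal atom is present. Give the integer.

1

F0 = init (5 atoms)
F1 = F0 ∪ {above(e), at(e), at(f), clear(d)}  (9 atoms)
goal ⊆ F1  ⇒  h_max = 1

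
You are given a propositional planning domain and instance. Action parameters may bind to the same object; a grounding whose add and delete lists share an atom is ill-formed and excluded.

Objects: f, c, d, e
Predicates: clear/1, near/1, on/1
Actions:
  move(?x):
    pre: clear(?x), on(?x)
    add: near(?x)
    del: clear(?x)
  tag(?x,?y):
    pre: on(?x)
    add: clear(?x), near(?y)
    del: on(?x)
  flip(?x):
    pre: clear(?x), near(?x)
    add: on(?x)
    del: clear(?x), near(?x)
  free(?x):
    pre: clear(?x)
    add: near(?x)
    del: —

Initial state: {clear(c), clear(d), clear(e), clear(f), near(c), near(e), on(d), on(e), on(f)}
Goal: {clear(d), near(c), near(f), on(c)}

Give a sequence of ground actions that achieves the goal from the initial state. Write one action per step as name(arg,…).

move(f); flip(c); tag(f,c)

1. move(f)  →  {clear(c), clear(d), clear(e), near(c), near(e), near(f), on(d), on(e), on(f)}
2. flip(c)  →  {clear(d), clear(e), near(e), near(f), on(c), on(d), on(e), on(f)}
3. tag(f,c)  →  {clear(d), clear(e), clear(f), near(c), near(e), near(f), on(c), on(d), on(e)}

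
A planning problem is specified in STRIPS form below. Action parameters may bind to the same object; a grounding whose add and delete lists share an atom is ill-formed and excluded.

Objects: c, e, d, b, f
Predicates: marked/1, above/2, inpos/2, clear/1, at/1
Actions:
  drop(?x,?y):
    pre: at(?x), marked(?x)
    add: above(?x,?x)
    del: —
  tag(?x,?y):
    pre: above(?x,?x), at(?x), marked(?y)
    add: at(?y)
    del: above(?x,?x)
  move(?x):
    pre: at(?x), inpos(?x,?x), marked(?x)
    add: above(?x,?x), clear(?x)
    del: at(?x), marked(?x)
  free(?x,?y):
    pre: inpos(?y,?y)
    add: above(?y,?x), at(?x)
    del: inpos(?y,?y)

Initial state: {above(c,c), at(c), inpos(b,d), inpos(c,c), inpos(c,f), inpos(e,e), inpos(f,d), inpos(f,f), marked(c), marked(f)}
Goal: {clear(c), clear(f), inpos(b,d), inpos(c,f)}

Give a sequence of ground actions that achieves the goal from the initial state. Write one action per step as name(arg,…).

tag(c,f); move(c); move(f)

1. tag(c,f)  →  {at(c), at(f), inpos(b,d), inpos(c,c), inpos(c,f), inpos(e,e), inpos(f,d), inpos(f,f), marked(c), marked(f)}
2. move(c)  →  {above(c,c), at(f), clear(c), inpos(b,d), inpos(c,c), inpos(c,f), inpos(e,e), inpos(f,d), inpos(f,f), marked(f)}
3. move(f)  →  {above(c,c), above(f,f), clear(c), clear(f), inpos(b,d), inpos(c,c), inpos(c,f), inpos(e,e), inpos(f,d), inpos(f,f)}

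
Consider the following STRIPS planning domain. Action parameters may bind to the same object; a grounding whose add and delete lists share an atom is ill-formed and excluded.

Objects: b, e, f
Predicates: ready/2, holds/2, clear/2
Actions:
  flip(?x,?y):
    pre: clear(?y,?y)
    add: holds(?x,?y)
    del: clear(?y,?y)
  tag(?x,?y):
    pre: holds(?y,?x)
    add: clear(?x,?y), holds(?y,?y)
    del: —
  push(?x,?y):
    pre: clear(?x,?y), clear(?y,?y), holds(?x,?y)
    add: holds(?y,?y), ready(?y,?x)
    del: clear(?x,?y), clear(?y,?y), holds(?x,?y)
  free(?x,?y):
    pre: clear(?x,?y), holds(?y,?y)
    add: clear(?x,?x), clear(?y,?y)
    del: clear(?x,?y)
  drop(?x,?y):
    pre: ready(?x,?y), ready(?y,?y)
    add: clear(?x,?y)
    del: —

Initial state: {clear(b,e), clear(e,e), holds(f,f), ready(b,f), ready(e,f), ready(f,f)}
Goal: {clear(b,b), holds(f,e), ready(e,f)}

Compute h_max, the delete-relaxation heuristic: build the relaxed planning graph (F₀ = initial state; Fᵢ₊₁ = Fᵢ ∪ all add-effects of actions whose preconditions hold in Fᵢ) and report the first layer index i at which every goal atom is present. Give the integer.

2

F0 = init (6 atoms)
F1 = F0 ∪ {clear(b,f), clear(e,f), clear(f,f), holds(b,e), holds(e,e), holds(f,e)}  (12 atoms)
F2 = F1 ∪ {clear(b,b), clear(e,b), holds(b,b), holds(b,f), holds(e,f), ready(e,b)}  (18 atoms)
goal ⊆ F2  ⇒  h_max = 2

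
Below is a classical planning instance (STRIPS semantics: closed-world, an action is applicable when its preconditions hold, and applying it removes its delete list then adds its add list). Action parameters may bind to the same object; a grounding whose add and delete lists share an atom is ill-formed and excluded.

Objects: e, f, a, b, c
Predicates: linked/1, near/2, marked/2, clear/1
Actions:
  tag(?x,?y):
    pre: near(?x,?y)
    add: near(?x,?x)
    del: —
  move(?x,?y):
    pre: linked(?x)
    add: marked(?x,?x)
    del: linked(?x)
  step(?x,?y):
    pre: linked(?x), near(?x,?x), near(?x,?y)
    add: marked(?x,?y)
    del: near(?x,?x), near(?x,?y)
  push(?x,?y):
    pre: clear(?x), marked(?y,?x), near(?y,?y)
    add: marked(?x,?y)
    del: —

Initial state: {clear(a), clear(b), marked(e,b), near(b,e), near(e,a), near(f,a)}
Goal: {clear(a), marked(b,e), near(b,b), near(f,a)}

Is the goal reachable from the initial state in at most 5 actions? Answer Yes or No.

1. tag(e,a)  →  {clear(a), clear(b), marked(e,b), near(b,e), near(e,a), near(e,e), near(f,a)}
2. tag(b,e)  →  {clear(a), clear(b), marked(e,b), near(b,b), near(b,e), near(e,a), near(e,e), near(f,a)}
3. push(b,e)  →  {clear(a), clear(b), marked(b,e), marked(e,b), near(b,b), near(b,e), near(e,a), near(e,e), near(f,a)}
optimal plan length = 3; 3 ≤ 5

Yes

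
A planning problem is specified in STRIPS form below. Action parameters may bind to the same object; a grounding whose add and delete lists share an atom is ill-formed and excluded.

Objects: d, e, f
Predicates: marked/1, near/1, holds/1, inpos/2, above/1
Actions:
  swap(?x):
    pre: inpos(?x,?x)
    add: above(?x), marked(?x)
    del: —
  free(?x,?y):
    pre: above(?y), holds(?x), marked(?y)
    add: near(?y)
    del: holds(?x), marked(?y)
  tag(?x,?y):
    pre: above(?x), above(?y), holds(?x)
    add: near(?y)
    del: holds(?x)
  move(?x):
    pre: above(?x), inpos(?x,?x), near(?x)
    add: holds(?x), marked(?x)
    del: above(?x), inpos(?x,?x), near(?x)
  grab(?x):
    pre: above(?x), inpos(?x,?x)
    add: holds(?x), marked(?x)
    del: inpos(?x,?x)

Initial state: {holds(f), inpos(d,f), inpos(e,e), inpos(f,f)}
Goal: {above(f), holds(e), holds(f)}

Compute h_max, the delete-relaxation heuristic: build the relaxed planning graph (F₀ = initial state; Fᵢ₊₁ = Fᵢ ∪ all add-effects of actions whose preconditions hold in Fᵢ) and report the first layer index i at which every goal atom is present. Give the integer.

F0 = init (4 atoms)
F1 = F0 ∪ {above(e), above(f), marked(e), marked(f)}  (8 atoms)
F2 = F1 ∪ {holds(e), near(e), near(f)}  (11 atoms)
goal ⊆ F2  ⇒  h_max = 2

2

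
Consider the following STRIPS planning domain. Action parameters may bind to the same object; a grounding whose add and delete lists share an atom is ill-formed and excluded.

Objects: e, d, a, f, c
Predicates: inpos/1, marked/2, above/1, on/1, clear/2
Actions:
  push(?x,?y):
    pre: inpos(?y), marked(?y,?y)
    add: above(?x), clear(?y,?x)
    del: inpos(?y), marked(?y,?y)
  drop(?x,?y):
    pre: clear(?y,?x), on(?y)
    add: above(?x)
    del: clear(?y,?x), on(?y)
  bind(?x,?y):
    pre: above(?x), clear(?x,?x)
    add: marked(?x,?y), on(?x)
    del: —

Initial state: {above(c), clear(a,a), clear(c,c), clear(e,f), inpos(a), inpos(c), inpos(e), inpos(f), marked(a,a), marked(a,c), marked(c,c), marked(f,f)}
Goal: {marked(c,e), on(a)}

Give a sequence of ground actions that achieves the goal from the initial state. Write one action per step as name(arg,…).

push(a,a); bind(a,e); bind(c,e)

1. push(a,a)  →  {above(a), above(c), clear(a,a), clear(c,c), clear(e,f), inpos(c), inpos(e), inpos(f), marked(a,c), marked(c,c), marked(f,f)}
2. bind(a,e)  →  {above(a), above(c), clear(a,a), clear(c,c), clear(e,f), inpos(c), inpos(e), inpos(f), marked(a,c), marked(a,e), marked(c,c), marked(f,f), on(a)}
3. bind(c,e)  →  {above(a), above(c), clear(a,a), clear(c,c), clear(e,f), inpos(c), inpos(e), inpos(f), marked(a,c), marked(a,e), marked(c,c), marked(c,e), marked(f,f), on(a), on(c)}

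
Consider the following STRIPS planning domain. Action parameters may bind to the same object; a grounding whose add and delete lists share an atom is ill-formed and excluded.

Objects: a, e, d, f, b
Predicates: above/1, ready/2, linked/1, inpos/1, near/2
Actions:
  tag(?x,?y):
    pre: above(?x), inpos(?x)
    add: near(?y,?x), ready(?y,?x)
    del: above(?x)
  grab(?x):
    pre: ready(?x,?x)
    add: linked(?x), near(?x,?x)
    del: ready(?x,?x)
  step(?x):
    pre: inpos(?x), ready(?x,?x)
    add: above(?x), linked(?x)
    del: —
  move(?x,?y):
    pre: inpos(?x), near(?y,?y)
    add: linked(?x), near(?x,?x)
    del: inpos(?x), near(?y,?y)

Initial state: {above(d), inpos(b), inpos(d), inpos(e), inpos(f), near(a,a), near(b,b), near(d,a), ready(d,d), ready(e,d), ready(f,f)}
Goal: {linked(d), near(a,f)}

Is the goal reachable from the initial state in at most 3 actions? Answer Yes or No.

1. grab(d)  →  {above(d), inpos(b), inpos(d), inpos(e), inpos(f), linked(d), near(a,a), near(b,b), near(d,a), near(d,d), ready(e,d), ready(f,f)}
2. step(f)  →  {above(d), above(f), inpos(b), inpos(d), inpos(e), inpos(f), linked(d), linked(f), near(a,a), near(b,b), near(d,a), near(d,d), ready(e,d), ready(f,f)}
3. tag(f,a)  →  {above(d), inpos(b), inpos(d), inpos(e), inpos(f), linked(d), linked(f), near(a,a), near(a,f), near(b,b), near(d,a), near(d,d), ready(a,f), ready(e,d), ready(f,f)}
optimal plan length = 3; 3 ≤ 3

Yes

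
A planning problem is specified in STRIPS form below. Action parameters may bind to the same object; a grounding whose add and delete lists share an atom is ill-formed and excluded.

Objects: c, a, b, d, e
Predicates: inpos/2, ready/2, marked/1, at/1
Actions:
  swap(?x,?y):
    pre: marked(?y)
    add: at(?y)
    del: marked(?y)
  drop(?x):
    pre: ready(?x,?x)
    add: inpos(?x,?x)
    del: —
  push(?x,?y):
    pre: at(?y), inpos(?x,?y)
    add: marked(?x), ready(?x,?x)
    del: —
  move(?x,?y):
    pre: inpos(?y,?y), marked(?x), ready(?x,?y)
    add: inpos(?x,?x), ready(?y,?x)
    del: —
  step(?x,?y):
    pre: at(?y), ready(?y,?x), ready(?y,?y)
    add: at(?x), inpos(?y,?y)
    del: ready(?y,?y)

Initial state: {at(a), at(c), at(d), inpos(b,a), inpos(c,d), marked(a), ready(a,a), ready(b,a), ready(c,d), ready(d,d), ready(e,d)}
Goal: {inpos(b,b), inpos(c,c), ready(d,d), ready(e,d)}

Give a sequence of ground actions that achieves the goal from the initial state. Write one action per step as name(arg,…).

1. push(c,d)  →  {at(a), at(c), at(d), inpos(b,a), inpos(c,d), marked(a), marked(c), ready(a,a), ready(b,a), ready(c,c), ready(c,d), ready(d,d), ready(e,d)}
2. drop(c)  →  {at(a), at(c), at(d), inpos(b,a), inpos(c,c), inpos(c,d), marked(a), marked(c), ready(a,a), ready(b,a), ready(c,c), ready(c,d), ready(d,d), ready(e,d)}
3. push(b,a)  →  {at(a), at(c), at(d), inpos(b,a), inpos(c,c), inpos(c,d), marked(a), marked(b), marked(c), ready(a,a), ready(b,a), ready(b,b), ready(c,c), ready(c,d), ready(d,d), ready(e,d)}
4. drop(b)  →  {at(a), at(c), at(d), inpos(b,a), inpos(b,b), inpos(c,c), inpos(c,d), marked(a), marked(b), marked(c), ready(a,a), ready(b,a), ready(b,b), ready(c,c), ready(c,d), ready(d,d), ready(e,d)}

push(c,d); drop(c); push(b,a); drop(b)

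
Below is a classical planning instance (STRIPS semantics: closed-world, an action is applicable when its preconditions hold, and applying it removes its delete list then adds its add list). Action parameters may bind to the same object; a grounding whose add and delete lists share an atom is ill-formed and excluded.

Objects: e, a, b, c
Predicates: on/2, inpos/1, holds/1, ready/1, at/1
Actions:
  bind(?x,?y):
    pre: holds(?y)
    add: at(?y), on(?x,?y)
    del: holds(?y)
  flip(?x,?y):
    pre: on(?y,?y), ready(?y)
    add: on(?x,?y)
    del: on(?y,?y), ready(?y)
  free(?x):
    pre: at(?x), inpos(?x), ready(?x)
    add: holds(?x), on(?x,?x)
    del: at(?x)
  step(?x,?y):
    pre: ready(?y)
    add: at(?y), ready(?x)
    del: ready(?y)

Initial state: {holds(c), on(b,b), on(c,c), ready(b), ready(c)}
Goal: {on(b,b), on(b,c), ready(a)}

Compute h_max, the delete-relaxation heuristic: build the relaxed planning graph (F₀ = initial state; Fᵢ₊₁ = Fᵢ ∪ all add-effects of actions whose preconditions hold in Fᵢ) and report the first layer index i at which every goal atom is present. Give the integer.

1

F0 = init (5 atoms)
F1 = F0 ∪ {at(b), at(c), on(a,b), on(a,c), on(b,c), on(c,b), on(e,b), on(e,c), ready(a), ready(e)}  (15 atoms)
goal ⊆ F1  ⇒  h_max = 1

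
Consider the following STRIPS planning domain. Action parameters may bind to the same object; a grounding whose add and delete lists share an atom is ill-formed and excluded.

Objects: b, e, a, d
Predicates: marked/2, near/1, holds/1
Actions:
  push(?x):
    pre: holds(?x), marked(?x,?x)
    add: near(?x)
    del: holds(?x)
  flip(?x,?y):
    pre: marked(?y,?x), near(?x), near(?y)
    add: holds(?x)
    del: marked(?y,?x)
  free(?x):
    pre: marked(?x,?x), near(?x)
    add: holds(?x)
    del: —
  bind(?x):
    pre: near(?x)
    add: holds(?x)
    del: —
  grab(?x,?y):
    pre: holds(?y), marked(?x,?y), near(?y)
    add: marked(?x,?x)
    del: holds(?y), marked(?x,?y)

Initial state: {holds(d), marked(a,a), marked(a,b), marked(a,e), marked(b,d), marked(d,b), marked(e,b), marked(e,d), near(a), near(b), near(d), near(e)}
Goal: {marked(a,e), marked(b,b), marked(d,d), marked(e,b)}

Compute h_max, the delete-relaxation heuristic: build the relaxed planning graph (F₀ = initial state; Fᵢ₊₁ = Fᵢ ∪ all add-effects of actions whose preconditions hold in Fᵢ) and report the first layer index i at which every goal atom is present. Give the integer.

2

F0 = init (12 atoms)
F1 = F0 ∪ {holds(a), holds(b), holds(e), marked(b,b), marked(e,e)}  (17 atoms)
F2 = F1 ∪ {marked(d,d)}  (18 atoms)
goal ⊆ F2  ⇒  h_max = 2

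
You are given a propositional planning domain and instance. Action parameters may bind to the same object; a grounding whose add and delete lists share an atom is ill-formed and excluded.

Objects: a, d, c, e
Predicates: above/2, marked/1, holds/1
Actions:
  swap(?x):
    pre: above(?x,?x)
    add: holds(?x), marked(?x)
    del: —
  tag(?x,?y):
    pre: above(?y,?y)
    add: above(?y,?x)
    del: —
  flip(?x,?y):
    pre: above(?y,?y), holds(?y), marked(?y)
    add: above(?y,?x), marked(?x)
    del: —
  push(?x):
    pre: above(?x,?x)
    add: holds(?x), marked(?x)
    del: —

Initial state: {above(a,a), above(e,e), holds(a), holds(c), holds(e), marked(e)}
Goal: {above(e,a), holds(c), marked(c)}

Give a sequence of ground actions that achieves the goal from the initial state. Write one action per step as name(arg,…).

tag(a,e); flip(c,e)

1. tag(a,e)  →  {above(a,a), above(e,a), above(e,e), holds(a), holds(c), holds(e), marked(e)}
2. flip(c,e)  →  {above(a,a), above(e,a), above(e,c), above(e,e), holds(a), holds(c), holds(e), marked(c), marked(e)}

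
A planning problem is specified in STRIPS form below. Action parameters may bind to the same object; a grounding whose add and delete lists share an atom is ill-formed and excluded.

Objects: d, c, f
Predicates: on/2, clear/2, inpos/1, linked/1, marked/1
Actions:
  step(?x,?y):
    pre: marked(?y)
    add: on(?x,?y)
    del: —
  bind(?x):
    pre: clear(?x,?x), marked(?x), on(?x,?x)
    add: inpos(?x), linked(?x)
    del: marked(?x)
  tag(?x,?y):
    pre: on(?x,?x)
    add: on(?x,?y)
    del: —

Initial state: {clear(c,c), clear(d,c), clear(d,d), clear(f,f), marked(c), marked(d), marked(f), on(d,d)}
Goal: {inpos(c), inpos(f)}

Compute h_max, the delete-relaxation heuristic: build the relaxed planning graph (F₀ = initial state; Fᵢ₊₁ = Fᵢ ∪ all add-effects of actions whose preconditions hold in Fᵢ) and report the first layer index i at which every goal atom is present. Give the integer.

2

F0 = init (8 atoms)
F1 = F0 ∪ {inpos(d), linked(d), on(c,c), on(c,d), on(c,f), on(d,c), on(d,f), on(f,c), on(f,d), on(f,f)}  (18 atoms)
F2 = F1 ∪ {inpos(c), inpos(f), linked(c), linked(f)}  (22 atoms)
goal ⊆ F2  ⇒  h_max = 2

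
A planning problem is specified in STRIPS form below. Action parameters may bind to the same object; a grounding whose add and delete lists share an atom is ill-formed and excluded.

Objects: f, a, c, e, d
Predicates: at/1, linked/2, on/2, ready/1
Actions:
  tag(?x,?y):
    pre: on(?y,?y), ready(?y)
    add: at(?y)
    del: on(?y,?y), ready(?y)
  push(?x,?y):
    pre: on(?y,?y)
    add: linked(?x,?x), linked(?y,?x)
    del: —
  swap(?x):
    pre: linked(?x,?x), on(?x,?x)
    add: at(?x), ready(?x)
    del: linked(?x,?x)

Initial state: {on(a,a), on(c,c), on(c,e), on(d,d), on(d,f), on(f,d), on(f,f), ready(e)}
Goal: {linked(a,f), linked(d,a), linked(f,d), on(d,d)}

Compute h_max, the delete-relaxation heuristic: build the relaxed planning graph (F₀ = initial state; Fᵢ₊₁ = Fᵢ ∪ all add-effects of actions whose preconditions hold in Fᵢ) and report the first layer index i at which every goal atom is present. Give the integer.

1

F0 = init (8 atoms)
F1 = F0 ∪ {linked(a,a), linked(a,c), linked(a,d), linked(a,e), linked(a,f), linked(c,a), linked(c,c), linked(c,d), linked(c,e), linked(c,f), linked(d,a), linked(d,c), linked(d,d), linked(d,e), linked(d,f), linked(e,e), linked(f,a), linked(f,c), linked(f,d), linked(f,e), linked(f,f)}  (29 atoms)
goal ⊆ F1  ⇒  h_max = 1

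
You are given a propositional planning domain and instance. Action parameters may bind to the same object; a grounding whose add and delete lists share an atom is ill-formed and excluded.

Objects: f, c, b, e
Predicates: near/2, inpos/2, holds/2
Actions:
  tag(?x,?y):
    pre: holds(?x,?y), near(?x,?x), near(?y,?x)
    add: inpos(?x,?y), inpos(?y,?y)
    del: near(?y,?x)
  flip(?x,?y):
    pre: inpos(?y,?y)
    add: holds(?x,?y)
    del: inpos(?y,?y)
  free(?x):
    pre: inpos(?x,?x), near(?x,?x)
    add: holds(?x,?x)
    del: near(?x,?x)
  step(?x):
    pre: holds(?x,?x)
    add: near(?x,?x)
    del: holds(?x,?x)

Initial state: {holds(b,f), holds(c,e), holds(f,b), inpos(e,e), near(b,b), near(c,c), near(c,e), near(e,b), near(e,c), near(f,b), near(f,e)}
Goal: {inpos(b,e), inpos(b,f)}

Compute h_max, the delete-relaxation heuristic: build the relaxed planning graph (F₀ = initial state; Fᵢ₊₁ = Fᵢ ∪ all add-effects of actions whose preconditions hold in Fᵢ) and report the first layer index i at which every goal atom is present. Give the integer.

F0 = init (11 atoms)
F1 = F0 ∪ {holds(b,e), holds(e,e), holds(f,e), inpos(b,f), inpos(c,e), inpos(f,f)}  (17 atoms)
F2 = F1 ∪ {holds(c,f), holds(e,f), holds(f,f), inpos(b,e), near(e,e)}  (22 atoms)
goal ⊆ F2  ⇒  h_max = 2

2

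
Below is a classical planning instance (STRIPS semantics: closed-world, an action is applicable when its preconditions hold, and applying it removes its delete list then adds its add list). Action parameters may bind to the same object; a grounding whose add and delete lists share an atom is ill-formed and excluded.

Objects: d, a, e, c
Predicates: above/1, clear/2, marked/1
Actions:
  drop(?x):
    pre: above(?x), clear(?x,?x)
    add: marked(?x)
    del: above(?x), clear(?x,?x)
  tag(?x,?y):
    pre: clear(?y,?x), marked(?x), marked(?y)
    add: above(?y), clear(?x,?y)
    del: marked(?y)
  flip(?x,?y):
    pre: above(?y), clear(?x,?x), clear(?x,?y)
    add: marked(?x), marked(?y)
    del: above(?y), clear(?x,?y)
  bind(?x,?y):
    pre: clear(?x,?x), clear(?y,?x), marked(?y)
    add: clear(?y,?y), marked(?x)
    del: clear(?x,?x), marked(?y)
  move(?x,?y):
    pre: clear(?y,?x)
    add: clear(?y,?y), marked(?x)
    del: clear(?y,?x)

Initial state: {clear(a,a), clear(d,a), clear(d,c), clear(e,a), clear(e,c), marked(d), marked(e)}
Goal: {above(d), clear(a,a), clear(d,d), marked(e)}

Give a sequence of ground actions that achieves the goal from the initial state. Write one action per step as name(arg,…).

move(a,d); tag(d,d)

1. move(a,d)  →  {clear(a,a), clear(d,c), clear(d,d), clear(e,a), clear(e,c), marked(a), marked(d), marked(e)}
2. tag(d,d)  →  {above(d), clear(a,a), clear(d,c), clear(d,d), clear(e,a), clear(e,c), marked(a), marked(e)}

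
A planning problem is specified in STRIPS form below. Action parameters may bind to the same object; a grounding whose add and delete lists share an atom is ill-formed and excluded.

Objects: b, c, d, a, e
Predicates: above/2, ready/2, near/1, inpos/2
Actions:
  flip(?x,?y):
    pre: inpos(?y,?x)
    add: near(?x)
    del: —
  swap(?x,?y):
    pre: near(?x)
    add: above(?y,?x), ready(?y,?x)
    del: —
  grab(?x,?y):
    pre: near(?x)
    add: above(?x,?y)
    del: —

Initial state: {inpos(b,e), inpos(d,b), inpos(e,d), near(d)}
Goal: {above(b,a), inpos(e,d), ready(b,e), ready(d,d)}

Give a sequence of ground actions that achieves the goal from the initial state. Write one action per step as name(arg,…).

flip(b,d); flip(e,b); swap(d,d); swap(e,b); grab(b,a)

1. flip(b,d)  →  {inpos(b,e), inpos(d,b), inpos(e,d), near(b), near(d)}
2. flip(e,b)  →  {inpos(b,e), inpos(d,b), inpos(e,d), near(b), near(d), near(e)}
3. swap(d,d)  →  {above(d,d), inpos(b,e), inpos(d,b), inpos(e,d), near(b), near(d), near(e), ready(d,d)}
4. swap(e,b)  →  {above(b,e), above(d,d), inpos(b,e), inpos(d,b), inpos(e,d), near(b), near(d), near(e), ready(b,e), ready(d,d)}
5. grab(b,a)  →  {above(b,a), above(b,e), above(d,d), inpos(b,e), inpos(d,b), inpos(e,d), near(b), near(d), near(e), ready(b,e), ready(d,d)}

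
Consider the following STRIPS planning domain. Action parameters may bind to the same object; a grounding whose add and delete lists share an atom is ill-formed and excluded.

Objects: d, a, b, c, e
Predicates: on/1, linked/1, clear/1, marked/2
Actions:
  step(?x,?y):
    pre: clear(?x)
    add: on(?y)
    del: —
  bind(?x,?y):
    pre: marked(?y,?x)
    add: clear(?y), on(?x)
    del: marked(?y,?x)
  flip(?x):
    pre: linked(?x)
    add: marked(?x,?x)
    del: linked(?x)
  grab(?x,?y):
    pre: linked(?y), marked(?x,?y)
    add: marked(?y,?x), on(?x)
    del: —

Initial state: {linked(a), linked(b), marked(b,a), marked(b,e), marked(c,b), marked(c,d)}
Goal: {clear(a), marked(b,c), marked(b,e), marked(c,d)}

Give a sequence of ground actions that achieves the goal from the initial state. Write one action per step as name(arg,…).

1. flip(a)  →  {linked(b), marked(a,a), marked(b,a), marked(b,e), marked(c,b), marked(c,d)}
2. bind(a,a)  →  {clear(a), linked(b), marked(b,a), marked(b,e), marked(c,b), marked(c,d), on(a)}
3. grab(c,b)  →  {clear(a), linked(b), marked(b,a), marked(b,c), marked(b,e), marked(c,b), marked(c,d), on(a), on(c)}

flip(a); bind(a,a); grab(c,b)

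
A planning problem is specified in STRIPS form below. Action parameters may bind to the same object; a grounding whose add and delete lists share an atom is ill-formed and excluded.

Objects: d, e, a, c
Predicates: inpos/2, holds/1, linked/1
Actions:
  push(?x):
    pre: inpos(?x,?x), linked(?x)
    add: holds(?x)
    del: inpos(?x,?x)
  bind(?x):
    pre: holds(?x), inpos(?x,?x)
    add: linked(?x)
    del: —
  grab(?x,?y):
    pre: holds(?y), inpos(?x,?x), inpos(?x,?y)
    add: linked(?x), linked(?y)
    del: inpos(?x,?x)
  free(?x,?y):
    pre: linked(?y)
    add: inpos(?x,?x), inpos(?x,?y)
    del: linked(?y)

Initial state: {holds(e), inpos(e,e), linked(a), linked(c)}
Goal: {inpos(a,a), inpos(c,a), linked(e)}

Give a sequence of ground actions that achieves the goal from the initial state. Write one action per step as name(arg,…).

bind(e); free(a,c); free(c,a)

1. bind(e)  →  {holds(e), inpos(e,e), linked(a), linked(c), linked(e)}
2. free(a,c)  →  {holds(e), inpos(a,a), inpos(a,c), inpos(e,e), linked(a), linked(e)}
3. free(c,a)  →  {holds(e), inpos(a,a), inpos(a,c), inpos(c,a), inpos(c,c), inpos(e,e), linked(e)}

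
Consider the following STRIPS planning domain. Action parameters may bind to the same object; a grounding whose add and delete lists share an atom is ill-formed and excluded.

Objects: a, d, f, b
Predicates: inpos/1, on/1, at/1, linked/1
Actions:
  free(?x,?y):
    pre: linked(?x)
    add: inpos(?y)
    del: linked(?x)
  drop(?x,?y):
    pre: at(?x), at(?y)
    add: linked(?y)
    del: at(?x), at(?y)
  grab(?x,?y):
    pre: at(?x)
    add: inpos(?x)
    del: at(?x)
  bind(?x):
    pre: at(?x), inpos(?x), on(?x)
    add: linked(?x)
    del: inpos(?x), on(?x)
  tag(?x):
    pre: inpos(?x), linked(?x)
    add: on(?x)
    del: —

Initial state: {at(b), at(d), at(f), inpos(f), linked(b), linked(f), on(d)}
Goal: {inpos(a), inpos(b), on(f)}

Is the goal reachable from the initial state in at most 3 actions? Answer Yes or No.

Yes

1. free(b,a)  →  {at(b), at(d), at(f), inpos(a), inpos(f), linked(f), on(d)}
2. grab(b,a)  →  {at(d), at(f), inpos(a), inpos(b), inpos(f), linked(f), on(d)}
3. tag(f)  →  {at(d), at(f), inpos(a), inpos(b), inpos(f), linked(f), on(d), on(f)}
optimal plan length = 3; 3 ≤ 3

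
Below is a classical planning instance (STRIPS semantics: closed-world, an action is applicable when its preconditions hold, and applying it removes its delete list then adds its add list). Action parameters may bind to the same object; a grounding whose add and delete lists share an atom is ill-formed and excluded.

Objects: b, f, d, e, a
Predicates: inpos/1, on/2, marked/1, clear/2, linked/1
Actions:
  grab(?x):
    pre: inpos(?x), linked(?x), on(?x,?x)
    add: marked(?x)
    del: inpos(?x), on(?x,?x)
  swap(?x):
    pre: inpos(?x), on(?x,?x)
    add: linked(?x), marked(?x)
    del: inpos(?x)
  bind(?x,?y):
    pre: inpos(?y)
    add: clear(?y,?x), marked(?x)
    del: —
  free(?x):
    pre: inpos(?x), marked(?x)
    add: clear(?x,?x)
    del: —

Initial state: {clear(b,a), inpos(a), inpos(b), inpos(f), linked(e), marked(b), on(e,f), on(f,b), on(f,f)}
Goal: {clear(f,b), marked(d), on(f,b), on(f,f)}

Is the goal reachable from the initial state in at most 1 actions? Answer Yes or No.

1. bind(b,f)  →  {clear(b,a), clear(f,b), inpos(a), inpos(b), inpos(f), linked(e), marked(b), on(e,f), on(f,b), on(f,f)}
2. bind(d,b)  →  {clear(b,a), clear(b,d), clear(f,b), inpos(a), inpos(b), inpos(f), linked(e), marked(b), marked(d), on(e,f), on(f,b), on(f,f)}
optimal plan length = 2; 2 > 1

No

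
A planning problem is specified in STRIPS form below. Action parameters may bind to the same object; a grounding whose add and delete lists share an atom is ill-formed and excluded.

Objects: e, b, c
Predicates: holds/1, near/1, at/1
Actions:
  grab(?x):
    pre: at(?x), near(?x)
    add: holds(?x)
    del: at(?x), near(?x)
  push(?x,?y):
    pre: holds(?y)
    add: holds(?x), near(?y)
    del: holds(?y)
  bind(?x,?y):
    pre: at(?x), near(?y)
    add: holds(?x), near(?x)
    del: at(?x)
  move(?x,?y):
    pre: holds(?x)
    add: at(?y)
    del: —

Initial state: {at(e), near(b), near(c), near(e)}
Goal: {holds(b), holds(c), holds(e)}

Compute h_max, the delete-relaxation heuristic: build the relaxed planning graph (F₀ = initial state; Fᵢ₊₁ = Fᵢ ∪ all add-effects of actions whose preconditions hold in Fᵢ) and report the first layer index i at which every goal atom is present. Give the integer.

2

F0 = init (4 atoms)
F1 = F0 ∪ {holds(e)}  (5 atoms)
F2 = F1 ∪ {at(b), at(c), holds(b), holds(c)}  (9 atoms)
goal ⊆ F2  ⇒  h_max = 2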